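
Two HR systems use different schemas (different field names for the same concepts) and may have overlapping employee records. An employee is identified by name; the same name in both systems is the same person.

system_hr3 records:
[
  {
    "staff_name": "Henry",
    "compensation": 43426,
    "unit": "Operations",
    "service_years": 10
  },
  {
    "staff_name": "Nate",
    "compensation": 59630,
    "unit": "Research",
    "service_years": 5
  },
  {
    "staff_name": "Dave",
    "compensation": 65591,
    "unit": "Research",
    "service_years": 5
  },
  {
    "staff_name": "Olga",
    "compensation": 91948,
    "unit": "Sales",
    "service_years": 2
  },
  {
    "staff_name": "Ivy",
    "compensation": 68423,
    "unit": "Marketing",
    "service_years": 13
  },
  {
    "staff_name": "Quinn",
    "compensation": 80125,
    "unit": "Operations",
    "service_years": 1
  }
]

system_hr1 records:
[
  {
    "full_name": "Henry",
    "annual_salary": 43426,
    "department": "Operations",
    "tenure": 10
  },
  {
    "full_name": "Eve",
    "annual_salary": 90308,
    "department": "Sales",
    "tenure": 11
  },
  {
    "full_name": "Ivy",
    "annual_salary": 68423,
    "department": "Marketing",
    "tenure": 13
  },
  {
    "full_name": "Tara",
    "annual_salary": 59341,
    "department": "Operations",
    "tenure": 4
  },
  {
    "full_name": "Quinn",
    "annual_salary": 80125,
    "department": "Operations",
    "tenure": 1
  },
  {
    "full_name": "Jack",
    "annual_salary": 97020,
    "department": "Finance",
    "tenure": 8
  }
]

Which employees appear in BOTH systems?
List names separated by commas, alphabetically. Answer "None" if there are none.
Henry, Ivy, Quinn

Schema mapping: "staff_name" (system_hr3) = "full_name" (system_hr1) = employee name

Names in system_hr3: ['Dave', 'Henry', 'Ivy', 'Nate', 'Olga', 'Quinn']
Names in system_hr1: ['Eve', 'Henry', 'Ivy', 'Jack', 'Quinn', 'Tara']

Intersection: ['Henry', 'Ivy', 'Quinn']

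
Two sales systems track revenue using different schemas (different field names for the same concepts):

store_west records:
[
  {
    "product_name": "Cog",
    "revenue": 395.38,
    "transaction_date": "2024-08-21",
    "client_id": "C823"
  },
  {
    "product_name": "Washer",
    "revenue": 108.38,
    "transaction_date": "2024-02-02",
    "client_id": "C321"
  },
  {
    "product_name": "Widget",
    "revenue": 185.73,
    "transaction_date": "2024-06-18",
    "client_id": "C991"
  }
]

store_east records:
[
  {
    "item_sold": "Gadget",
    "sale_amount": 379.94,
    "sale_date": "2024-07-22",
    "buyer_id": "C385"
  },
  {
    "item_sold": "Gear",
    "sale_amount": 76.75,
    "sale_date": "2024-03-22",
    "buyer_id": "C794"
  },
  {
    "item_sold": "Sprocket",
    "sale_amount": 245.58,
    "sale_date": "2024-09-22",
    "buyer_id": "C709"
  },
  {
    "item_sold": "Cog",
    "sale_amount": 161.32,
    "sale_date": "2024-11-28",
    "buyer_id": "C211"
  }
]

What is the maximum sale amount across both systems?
395.38

Reconcile: "revenue" (store_west) = "sale_amount" (store_east) = sale amount

Maximum in store_west: 395.38
Maximum in store_east: 379.94

Overall maximum: max(395.38, 379.94) = 395.38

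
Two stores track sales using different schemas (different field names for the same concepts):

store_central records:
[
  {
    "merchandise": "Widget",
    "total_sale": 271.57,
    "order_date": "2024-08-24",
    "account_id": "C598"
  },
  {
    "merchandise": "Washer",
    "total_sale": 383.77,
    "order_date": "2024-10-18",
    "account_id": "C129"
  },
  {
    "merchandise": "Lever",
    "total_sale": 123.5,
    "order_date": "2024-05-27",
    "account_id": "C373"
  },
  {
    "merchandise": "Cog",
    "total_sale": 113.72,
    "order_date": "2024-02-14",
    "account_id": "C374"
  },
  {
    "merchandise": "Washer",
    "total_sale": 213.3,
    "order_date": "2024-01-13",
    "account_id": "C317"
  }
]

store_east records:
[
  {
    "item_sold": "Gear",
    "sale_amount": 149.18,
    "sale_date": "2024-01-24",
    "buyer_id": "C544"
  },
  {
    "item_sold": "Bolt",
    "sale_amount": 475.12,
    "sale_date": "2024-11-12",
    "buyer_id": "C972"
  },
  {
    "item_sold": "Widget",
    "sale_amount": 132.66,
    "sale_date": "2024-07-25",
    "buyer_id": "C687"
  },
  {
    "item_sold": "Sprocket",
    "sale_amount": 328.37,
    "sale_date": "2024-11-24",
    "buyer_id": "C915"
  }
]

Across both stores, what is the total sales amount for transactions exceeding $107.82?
2191.19

Schema mapping: "total_sale" (store_central) = "sale_amount" (store_east) = sale amount

Sum of sales > $107.82 in store_central: 1105.86
Sum of sales > $107.82 in store_east: 1085.33

Total: 1105.86 + 1085.33 = 2191.19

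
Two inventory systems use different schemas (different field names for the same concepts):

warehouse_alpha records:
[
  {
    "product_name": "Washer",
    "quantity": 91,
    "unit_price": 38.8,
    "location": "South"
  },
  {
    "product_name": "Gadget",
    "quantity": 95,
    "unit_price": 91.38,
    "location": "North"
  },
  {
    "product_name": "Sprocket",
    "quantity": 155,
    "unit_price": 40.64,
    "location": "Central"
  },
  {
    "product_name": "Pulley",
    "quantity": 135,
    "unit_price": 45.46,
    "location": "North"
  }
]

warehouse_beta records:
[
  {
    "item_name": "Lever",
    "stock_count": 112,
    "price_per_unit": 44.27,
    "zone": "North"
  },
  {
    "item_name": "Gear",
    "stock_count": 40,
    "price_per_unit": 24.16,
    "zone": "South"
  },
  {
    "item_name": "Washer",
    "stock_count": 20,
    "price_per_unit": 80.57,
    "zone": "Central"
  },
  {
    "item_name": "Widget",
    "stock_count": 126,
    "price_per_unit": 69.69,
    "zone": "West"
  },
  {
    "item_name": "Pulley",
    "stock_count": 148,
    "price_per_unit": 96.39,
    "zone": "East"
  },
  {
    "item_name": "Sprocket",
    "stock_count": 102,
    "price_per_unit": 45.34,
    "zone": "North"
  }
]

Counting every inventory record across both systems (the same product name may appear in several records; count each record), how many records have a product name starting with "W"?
3

Schema mapping: "product_name" (warehouse_alpha) = "item_name" (warehouse_beta) = product name

Records with product name starting with "W" in warehouse_alpha: 1
Records with product name starting with "W" in warehouse_beta: 2

Total: 1 + 2 = 3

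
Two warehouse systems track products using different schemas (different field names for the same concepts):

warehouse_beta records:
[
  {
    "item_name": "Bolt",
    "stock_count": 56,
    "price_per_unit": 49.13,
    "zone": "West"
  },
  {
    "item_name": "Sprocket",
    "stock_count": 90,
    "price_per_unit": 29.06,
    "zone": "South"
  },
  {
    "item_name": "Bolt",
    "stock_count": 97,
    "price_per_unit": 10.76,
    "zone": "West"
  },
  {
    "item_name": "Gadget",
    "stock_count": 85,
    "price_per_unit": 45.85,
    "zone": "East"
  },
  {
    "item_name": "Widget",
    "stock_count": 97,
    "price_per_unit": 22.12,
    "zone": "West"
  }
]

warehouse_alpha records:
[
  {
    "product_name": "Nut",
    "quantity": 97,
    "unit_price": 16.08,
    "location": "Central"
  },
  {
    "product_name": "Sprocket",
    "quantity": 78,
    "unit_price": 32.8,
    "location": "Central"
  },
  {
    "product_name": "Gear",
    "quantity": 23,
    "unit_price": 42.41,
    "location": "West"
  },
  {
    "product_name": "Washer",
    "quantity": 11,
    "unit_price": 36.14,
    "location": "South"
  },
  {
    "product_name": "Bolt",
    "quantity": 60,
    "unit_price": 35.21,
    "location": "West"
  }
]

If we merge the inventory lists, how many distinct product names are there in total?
7

Schema mapping: "item_name" (warehouse_beta) = "product_name" (warehouse_alpha) = product name

Products in warehouse_beta: ['Bolt', 'Gadget', 'Sprocket', 'Widget']
Products in warehouse_alpha: ['Bolt', 'Gear', 'Nut', 'Sprocket', 'Washer']

Union (unique products): ['Bolt', 'Gadget', 'Gear', 'Nut', 'Sprocket', 'Washer', 'Widget']
Count: 7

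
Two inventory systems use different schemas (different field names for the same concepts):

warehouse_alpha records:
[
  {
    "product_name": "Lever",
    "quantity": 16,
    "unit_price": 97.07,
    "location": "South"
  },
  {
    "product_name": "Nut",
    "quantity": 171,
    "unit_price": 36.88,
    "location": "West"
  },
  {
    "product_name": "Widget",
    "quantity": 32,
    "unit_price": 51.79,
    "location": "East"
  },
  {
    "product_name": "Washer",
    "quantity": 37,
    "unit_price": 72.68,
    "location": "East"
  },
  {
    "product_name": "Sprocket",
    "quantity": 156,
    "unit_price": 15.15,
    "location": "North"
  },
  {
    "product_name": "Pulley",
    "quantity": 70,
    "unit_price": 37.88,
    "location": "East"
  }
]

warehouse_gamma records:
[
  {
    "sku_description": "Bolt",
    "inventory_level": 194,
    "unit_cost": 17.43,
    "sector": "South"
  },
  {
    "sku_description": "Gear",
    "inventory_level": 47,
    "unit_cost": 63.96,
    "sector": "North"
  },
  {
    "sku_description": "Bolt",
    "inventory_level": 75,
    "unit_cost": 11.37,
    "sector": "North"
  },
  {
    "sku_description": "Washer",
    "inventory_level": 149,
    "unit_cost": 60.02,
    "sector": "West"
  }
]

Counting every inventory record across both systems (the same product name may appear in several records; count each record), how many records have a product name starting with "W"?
3

Schema mapping: "product_name" (warehouse_alpha) = "sku_description" (warehouse_gamma) = product name

Records with product name starting with "W" in warehouse_alpha: 2
Records with product name starting with "W" in warehouse_gamma: 1

Total: 2 + 1 = 3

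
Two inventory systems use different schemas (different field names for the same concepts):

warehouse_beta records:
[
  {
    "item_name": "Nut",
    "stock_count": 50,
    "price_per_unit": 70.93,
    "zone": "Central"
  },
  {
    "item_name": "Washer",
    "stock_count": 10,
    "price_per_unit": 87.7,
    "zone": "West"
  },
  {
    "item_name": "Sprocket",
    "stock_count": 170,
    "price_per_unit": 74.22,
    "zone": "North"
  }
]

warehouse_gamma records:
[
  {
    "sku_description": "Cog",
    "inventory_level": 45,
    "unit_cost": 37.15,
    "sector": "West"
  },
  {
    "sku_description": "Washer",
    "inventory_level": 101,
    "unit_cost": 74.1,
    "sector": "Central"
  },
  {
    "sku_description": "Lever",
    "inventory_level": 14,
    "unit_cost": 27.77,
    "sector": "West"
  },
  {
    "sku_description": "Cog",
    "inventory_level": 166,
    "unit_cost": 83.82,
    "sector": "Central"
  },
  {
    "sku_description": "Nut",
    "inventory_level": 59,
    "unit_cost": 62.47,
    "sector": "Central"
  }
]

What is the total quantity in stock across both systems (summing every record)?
615

To reconcile these schemas, identify the field holding the quantity in stock in each system:
1. In warehouse_beta it is "stock_count"
2. In warehouse_gamma it is "inventory_level"

From warehouse_beta: 50 + 10 + 170 = 230
From warehouse_gamma: 45 + 101 + 14 + 166 + 59 = 385

Total: 230 + 385 = 615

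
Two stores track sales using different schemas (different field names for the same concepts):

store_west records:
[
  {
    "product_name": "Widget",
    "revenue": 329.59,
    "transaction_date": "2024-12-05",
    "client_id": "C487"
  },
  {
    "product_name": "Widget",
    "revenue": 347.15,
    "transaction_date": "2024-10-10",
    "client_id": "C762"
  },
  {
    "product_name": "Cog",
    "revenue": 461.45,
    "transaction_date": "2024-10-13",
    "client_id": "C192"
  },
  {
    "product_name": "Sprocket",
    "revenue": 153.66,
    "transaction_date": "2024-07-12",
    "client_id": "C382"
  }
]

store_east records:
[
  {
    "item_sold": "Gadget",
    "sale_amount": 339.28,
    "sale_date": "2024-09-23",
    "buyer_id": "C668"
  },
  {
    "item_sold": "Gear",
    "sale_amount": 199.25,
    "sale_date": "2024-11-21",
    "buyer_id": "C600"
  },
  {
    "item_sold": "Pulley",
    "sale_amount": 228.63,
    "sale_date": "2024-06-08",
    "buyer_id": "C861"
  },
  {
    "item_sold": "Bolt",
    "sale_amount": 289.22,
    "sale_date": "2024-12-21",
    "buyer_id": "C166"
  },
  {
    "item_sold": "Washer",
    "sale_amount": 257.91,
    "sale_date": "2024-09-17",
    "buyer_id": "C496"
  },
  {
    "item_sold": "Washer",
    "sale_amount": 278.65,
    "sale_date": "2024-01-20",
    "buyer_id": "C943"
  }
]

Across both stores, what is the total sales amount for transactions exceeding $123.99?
2884.79

Schema mapping: "revenue" (store_west) = "sale_amount" (store_east) = sale amount

Sum of sales > $123.99 in store_west: 1291.85
Sum of sales > $123.99 in store_east: 1592.94

Total: 1291.85 + 1592.94 = 2884.79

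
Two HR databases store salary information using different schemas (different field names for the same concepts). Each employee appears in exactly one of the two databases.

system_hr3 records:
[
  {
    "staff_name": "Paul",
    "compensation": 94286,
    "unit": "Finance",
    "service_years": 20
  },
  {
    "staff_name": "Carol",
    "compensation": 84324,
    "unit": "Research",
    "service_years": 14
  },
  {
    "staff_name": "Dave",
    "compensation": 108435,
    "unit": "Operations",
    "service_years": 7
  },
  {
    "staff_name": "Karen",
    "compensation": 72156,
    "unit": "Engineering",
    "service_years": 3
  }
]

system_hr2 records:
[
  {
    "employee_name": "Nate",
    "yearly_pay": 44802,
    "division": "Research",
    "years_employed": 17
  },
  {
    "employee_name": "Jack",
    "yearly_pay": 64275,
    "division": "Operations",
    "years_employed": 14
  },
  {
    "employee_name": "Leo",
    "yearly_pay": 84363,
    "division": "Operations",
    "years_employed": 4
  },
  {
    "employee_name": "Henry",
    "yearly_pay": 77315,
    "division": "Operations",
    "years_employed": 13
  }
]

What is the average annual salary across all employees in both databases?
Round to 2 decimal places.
78744.50

Schema mapping: "compensation" (system_hr3) = "yearly_pay" (system_hr2) = annual salary

All salaries: [94286, 84324, 108435, 72156, 44802, 64275, 84363, 77315]
Sum: 629956
Count: 8
Average: 629956 / 8 = 78744.50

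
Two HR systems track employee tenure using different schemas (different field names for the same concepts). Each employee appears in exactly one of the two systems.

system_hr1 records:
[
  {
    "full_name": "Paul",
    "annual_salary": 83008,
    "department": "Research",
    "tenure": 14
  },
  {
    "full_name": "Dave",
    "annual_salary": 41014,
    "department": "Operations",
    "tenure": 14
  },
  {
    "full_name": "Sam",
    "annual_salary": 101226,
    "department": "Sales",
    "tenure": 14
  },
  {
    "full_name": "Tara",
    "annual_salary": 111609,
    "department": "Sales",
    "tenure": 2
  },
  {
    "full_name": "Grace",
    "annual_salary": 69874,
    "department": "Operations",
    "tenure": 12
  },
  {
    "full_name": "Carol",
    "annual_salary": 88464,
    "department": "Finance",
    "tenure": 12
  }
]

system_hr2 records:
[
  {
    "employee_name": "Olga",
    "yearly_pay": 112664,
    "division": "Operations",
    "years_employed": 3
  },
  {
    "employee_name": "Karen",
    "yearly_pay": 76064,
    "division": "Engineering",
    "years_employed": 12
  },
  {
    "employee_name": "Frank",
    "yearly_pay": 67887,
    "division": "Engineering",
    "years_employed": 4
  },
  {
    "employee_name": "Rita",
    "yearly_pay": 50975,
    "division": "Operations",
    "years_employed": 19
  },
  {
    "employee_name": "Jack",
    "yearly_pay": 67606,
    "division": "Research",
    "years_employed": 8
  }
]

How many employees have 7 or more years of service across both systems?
8

Reconcile schemas: "tenure" (system_hr1) = "years_employed" (system_hr2) = years of service

From system_hr1: 5 employees with >= 7 years
From system_hr2: 3 employees with >= 7 years

Total: 5 + 3 = 8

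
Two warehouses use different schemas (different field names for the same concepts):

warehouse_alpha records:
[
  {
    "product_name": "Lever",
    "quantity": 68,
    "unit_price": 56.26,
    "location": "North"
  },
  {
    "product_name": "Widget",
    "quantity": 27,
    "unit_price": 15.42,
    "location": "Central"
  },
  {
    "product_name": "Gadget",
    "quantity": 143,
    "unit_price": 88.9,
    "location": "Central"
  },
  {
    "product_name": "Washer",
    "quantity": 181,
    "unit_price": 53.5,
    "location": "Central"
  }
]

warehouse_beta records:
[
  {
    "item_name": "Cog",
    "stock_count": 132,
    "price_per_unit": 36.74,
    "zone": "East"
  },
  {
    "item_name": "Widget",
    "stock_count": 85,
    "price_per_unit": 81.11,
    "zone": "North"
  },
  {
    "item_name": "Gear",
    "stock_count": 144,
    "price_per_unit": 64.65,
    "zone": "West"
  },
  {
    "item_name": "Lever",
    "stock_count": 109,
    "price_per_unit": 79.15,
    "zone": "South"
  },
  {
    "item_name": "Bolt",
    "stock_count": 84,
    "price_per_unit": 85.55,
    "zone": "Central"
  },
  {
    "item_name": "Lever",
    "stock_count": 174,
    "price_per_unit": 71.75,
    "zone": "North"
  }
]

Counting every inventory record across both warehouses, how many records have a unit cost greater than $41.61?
8

Schema mapping: "unit_price" (warehouse_alpha) = "price_per_unit" (warehouse_beta) = unit cost

Records > $41.61 in warehouse_alpha: 3
Records > $41.61 in warehouse_beta: 5

Total count: 3 + 5 = 8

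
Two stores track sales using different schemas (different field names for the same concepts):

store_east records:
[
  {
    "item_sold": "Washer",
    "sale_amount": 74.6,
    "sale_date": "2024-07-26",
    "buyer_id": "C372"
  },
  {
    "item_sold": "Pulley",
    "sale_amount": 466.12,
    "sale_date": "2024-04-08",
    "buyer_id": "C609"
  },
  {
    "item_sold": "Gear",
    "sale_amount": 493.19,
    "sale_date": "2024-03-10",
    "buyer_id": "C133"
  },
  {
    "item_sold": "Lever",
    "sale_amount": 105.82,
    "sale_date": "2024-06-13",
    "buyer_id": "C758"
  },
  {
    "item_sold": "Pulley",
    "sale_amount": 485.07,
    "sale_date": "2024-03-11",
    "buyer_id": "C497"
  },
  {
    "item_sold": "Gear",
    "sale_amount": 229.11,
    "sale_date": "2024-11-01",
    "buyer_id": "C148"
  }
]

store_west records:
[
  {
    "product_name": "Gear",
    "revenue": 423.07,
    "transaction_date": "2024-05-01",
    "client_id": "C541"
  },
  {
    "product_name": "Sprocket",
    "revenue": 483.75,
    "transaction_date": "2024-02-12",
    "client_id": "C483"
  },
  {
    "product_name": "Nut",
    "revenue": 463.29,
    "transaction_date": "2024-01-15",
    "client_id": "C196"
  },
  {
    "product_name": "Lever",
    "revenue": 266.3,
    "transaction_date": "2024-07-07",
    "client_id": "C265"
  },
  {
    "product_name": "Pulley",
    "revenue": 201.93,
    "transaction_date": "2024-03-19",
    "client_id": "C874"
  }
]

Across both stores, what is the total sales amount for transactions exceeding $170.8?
3511.83

Schema mapping: "sale_amount" (store_east) = "revenue" (store_west) = sale amount

Sum of sales > $170.8 in store_east: 1673.49
Sum of sales > $170.8 in store_west: 1838.34

Total: 1673.49 + 1838.34 = 3511.83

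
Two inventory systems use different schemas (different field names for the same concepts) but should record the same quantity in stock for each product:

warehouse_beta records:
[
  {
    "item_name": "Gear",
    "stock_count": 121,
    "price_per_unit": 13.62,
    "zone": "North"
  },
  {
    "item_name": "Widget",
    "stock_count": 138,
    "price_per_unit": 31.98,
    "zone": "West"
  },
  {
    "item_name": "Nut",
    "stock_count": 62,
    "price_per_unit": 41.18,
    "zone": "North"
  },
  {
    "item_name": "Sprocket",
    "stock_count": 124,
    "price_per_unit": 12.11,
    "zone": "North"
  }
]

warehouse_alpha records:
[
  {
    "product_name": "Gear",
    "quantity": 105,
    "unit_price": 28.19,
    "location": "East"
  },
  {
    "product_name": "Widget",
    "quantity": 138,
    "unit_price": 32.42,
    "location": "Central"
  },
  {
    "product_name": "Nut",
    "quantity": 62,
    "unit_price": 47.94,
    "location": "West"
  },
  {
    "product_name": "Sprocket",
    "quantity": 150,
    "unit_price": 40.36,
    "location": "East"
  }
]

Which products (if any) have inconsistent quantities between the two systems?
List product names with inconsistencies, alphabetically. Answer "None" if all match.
Gear, Sprocket

Schema mappings:
- "item_name" (warehouse_beta) = "product_name" (warehouse_alpha) = product name
- "stock_count" (warehouse_beta) = "quantity" (warehouse_alpha) = quantity

Comparison:
  Gear: 121 vs 105 - MISMATCH
  Widget: 138 vs 138 - MATCH
  Nut: 62 vs 62 - MATCH
  Sprocket: 124 vs 150 - MISMATCH

Products with inconsistencies: Gear, Sprocket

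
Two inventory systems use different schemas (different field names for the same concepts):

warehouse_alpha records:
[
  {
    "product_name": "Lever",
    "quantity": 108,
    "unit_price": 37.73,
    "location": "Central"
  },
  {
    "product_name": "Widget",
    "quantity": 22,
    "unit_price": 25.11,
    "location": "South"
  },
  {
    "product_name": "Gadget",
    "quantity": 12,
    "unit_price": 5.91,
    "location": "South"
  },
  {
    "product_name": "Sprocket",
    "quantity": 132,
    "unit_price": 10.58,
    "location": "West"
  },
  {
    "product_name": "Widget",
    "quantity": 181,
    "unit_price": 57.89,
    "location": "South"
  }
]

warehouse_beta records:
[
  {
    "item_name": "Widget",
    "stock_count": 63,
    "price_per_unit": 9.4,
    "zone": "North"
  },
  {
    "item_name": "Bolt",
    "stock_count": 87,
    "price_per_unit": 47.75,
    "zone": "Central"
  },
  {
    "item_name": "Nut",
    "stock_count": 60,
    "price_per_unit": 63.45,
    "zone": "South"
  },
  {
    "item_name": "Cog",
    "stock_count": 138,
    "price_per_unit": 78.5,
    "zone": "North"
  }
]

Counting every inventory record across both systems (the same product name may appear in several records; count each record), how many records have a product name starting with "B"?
1

Schema mapping: "product_name" (warehouse_alpha) = "item_name" (warehouse_beta) = product name

Records with product name starting with "B" in warehouse_alpha: 0
Records with product name starting with "B" in warehouse_beta: 1

Total: 0 + 1 = 1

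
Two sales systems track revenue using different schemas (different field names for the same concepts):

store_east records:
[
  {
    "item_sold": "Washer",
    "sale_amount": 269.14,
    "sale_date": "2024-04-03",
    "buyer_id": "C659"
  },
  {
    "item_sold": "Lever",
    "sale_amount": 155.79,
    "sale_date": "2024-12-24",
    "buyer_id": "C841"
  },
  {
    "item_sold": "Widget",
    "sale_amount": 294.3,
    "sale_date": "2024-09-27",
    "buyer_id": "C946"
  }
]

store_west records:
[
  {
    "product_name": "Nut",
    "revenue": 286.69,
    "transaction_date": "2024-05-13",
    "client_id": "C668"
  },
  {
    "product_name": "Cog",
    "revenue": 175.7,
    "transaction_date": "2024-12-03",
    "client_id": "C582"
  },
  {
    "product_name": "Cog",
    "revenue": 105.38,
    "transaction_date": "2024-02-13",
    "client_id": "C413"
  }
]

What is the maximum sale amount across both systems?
294.3

Reconcile: "sale_amount" (store_east) = "revenue" (store_west) = sale amount

Maximum in store_east: 294.3
Maximum in store_west: 286.69

Overall maximum: max(294.3, 286.69) = 294.3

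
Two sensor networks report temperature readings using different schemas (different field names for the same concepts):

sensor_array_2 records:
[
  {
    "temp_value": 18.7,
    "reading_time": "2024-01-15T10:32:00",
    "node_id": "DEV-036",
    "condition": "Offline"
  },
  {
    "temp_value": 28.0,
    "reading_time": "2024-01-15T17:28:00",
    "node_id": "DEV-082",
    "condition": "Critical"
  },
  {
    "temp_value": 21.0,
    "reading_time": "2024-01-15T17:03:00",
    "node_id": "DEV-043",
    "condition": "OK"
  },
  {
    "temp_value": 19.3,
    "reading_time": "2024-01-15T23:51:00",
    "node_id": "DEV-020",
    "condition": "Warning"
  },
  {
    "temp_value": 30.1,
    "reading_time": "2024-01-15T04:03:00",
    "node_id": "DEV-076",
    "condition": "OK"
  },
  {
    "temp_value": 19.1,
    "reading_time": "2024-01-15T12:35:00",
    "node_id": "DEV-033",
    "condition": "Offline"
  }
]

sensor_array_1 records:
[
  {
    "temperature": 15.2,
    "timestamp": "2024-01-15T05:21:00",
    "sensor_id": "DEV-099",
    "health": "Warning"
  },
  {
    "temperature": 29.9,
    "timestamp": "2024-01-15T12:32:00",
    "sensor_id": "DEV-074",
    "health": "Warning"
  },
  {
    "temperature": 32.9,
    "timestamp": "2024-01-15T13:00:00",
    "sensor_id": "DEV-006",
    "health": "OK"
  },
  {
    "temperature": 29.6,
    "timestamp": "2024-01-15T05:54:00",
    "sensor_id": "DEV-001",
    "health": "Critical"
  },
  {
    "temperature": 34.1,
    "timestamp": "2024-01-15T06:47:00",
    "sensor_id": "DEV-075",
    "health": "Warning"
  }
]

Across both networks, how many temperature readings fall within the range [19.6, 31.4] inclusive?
5

Schema mapping: "temp_value" (sensor_array_2) = "temperature" (sensor_array_1) = temperature

Readings in [19.6, 31.4] from sensor_array_2: 3
Readings in [19.6, 31.4] from sensor_array_1: 2

Total count: 3 + 2 = 5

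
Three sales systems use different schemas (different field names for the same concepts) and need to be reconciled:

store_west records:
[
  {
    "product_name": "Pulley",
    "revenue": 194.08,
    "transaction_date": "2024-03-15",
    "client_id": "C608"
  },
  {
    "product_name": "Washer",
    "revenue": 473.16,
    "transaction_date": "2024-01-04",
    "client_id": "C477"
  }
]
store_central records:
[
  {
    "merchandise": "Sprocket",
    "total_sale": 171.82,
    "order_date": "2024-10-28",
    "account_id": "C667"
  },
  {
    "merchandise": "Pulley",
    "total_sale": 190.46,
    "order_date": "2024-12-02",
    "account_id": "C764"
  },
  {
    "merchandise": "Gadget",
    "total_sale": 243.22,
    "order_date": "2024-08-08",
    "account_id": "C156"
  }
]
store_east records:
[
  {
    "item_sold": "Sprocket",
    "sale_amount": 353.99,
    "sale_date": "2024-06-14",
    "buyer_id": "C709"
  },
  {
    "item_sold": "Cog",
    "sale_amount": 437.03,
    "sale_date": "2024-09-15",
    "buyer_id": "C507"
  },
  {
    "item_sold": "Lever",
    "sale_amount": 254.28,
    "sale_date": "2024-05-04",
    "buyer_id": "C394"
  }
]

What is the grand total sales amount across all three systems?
2318.04

Schema reconciliation - all amount fields map to sale amount:

store_west (revenue): 667.24
store_central (total_sale): 605.5
store_east (sale_amount): 1045.3

Grand total: 2318.04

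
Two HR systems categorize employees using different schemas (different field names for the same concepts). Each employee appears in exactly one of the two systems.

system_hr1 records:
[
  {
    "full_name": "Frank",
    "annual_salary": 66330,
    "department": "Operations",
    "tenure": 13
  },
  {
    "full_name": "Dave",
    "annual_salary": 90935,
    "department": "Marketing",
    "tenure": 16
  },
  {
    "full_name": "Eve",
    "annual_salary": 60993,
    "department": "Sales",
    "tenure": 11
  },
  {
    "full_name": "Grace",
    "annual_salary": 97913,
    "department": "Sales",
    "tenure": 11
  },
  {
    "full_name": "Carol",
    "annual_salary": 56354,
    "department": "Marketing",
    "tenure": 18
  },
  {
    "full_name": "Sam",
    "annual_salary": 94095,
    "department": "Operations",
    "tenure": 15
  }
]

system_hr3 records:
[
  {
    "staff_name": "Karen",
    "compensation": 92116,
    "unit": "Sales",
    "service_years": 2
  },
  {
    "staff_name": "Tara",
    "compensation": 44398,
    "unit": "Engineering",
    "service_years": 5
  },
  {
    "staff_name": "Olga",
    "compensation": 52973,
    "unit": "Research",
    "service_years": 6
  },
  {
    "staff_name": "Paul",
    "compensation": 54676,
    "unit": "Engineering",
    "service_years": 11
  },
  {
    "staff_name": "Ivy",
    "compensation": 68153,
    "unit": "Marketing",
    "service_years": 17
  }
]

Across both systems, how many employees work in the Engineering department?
2

Schema mapping: "department" (system_hr1) = "unit" (system_hr3) = department

Engineering employees in system_hr1: 0
Engineering employees in system_hr3: 2

Total in Engineering: 0 + 2 = 2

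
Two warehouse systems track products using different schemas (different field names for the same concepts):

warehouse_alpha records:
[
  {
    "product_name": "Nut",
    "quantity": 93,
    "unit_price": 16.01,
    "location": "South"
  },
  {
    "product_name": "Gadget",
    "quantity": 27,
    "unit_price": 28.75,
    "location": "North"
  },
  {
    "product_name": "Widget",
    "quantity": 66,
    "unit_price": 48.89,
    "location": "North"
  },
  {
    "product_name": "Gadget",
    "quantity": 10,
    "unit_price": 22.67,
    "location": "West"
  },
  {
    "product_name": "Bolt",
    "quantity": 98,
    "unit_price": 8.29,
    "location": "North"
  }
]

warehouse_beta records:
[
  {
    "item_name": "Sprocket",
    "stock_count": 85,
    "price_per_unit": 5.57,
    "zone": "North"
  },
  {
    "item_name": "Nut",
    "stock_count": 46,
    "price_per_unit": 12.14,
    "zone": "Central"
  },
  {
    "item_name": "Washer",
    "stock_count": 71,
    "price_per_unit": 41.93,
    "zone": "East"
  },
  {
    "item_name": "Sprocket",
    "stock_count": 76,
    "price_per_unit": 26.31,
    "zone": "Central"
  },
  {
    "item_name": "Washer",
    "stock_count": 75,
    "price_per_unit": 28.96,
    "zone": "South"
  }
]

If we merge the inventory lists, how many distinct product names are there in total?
6

Schema mapping: "product_name" (warehouse_alpha) = "item_name" (warehouse_beta) = product name

Products in warehouse_alpha: ['Bolt', 'Gadget', 'Nut', 'Widget']
Products in warehouse_beta: ['Nut', 'Sprocket', 'Washer']

Union (unique products): ['Bolt', 'Gadget', 'Nut', 'Sprocket', 'Washer', 'Widget']
Count: 6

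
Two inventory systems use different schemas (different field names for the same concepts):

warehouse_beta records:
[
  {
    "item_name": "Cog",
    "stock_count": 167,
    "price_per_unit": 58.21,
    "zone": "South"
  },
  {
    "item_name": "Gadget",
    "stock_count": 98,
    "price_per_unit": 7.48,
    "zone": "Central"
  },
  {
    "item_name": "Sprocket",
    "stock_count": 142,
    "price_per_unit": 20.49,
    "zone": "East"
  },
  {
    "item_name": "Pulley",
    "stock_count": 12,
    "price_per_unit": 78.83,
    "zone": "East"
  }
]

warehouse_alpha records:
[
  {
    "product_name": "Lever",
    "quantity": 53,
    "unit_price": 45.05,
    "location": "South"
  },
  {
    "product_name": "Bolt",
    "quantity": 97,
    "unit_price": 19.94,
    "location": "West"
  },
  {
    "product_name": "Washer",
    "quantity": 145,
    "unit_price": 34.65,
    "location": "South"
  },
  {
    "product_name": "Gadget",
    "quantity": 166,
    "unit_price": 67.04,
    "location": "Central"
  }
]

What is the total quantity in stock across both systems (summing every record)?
880

To reconcile these schemas, identify the field holding the quantity in stock in each system:
1. In warehouse_beta it is "stock_count"
2. In warehouse_alpha it is "quantity"

From warehouse_beta: 167 + 98 + 142 + 12 = 419
From warehouse_alpha: 53 + 97 + 145 + 166 = 461

Total: 419 + 461 = 880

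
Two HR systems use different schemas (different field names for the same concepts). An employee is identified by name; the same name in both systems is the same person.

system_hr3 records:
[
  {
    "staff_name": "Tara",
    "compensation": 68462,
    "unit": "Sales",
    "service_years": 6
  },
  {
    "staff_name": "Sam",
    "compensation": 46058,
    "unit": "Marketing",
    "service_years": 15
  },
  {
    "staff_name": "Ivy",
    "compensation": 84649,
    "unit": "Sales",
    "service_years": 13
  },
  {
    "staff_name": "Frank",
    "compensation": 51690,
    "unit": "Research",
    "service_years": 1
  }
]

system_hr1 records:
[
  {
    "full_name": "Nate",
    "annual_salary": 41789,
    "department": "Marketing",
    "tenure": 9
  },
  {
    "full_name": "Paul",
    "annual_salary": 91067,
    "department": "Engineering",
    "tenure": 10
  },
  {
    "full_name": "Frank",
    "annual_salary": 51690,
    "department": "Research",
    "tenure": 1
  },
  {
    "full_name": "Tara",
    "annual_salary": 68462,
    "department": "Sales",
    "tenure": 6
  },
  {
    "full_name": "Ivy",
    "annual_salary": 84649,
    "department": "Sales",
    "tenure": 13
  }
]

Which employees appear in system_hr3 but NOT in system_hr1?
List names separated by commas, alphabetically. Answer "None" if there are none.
Sam

Schema mapping: "staff_name" (system_hr3) = "full_name" (system_hr1) = employee name

Names in system_hr3: ['Frank', 'Ivy', 'Sam', 'Tara']
Names in system_hr1: ['Frank', 'Ivy', 'Nate', 'Paul', 'Tara']

In system_hr3 but not system_hr1: ['Sam']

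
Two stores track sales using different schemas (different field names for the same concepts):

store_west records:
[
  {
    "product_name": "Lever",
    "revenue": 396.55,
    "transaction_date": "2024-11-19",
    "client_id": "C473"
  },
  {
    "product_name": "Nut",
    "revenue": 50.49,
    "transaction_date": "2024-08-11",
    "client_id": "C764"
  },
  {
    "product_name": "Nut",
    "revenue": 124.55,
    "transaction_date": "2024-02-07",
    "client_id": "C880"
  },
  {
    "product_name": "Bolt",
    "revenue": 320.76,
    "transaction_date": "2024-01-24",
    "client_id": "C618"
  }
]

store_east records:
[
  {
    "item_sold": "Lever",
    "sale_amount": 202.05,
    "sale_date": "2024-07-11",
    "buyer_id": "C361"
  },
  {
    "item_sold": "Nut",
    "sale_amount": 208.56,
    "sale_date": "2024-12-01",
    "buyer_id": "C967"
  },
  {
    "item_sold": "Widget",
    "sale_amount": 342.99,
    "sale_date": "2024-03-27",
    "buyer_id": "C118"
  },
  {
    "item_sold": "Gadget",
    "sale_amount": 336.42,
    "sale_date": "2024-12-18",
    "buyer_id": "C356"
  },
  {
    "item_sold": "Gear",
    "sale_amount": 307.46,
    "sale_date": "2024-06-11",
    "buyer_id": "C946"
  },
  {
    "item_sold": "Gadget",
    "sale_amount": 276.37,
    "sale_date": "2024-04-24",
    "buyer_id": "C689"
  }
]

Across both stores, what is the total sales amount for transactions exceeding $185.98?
2391.16

Schema mapping: "revenue" (store_west) = "sale_amount" (store_east) = sale amount

Sum of sales > $185.98 in store_west: 717.31
Sum of sales > $185.98 in store_east: 1673.85

Total: 717.31 + 1673.85 = 2391.16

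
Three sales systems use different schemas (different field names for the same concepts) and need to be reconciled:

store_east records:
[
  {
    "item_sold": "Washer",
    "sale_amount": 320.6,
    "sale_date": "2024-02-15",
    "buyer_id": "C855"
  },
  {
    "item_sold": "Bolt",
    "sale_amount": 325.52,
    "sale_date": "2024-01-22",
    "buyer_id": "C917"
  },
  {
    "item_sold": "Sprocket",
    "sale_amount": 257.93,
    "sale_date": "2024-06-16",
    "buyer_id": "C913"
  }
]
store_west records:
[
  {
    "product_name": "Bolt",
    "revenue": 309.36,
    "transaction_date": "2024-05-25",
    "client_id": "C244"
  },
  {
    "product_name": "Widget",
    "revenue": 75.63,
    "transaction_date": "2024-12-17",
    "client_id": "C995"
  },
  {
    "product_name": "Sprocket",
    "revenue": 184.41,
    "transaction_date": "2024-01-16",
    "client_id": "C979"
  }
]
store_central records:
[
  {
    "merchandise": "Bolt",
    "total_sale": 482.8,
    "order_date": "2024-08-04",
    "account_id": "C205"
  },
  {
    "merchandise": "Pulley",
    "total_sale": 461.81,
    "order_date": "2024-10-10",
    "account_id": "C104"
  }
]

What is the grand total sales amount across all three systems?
2418.06

Schema reconciliation - all amount fields map to sale amount:

store_east (sale_amount): 904.05
store_west (revenue): 569.4
store_central (total_sale): 944.61

Grand total: 2418.06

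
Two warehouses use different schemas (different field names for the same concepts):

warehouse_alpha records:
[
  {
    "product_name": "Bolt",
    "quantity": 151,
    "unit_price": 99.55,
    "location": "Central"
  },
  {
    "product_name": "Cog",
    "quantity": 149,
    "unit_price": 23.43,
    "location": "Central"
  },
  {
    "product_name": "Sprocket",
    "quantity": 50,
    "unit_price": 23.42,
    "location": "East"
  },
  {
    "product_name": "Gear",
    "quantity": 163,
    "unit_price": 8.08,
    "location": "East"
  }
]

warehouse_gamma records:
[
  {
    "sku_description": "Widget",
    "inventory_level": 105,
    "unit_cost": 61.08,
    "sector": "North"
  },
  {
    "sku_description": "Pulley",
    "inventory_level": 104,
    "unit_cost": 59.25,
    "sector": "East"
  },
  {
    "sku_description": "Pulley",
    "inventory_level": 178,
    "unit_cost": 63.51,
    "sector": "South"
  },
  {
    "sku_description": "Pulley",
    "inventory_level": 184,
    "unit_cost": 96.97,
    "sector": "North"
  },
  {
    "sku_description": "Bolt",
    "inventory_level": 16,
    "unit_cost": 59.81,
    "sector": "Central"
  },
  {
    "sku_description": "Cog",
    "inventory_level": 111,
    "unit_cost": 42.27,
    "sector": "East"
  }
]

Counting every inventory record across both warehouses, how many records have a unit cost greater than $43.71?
6

Schema mapping: "unit_price" (warehouse_alpha) = "unit_cost" (warehouse_gamma) = unit cost

Records > $43.71 in warehouse_alpha: 1
Records > $43.71 in warehouse_gamma: 5

Total count: 1 + 5 = 6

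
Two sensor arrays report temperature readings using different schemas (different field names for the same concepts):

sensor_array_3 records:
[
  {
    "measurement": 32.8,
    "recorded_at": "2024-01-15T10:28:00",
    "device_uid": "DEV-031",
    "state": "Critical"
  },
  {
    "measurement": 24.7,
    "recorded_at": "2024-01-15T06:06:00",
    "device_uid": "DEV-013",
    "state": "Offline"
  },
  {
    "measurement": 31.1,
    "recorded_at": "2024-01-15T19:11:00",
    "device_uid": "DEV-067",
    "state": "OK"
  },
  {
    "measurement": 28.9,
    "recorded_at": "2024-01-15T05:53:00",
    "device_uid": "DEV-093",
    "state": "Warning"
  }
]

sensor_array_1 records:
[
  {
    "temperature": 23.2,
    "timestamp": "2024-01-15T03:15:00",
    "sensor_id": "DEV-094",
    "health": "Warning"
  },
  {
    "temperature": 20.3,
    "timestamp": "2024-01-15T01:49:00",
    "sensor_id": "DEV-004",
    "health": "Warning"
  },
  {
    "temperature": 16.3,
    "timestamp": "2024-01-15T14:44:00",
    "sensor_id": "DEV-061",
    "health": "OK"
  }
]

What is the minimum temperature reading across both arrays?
16.3

Schema mapping: "measurement" (sensor_array_3) = "temperature" (sensor_array_1) = temperature reading

Minimum in sensor_array_3: 24.7
Minimum in sensor_array_1: 16.3

Overall minimum: min(24.7, 16.3) = 16.3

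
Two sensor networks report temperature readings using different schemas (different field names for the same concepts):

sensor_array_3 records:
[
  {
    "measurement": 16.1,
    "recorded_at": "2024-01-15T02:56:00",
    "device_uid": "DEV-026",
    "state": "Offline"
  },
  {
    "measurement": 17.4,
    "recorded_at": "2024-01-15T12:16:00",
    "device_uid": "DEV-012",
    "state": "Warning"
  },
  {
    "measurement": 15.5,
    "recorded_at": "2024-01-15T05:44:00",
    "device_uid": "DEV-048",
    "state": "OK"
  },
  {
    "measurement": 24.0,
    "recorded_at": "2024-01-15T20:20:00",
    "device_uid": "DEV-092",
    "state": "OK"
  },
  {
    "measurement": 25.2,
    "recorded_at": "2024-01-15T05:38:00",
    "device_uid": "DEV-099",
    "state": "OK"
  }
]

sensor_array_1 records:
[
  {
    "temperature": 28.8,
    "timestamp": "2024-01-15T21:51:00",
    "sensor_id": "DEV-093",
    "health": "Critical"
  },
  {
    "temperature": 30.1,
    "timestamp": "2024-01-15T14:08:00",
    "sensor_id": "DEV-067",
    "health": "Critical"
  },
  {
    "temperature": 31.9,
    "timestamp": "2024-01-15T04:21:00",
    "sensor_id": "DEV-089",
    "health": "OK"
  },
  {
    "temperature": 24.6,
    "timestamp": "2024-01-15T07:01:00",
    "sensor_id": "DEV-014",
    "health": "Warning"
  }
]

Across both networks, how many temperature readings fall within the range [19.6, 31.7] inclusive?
5

Schema mapping: "measurement" (sensor_array_3) = "temperature" (sensor_array_1) = temperature

Readings in [19.6, 31.7] from sensor_array_3: 2
Readings in [19.6, 31.7] from sensor_array_1: 3

Total count: 2 + 3 = 5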